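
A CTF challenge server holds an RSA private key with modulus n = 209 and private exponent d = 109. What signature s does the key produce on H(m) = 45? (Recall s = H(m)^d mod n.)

45

Squares mod 209: (H(m))^1≡45, (H(m))^2≡144, (H(m))^4≡45, (H(m))^8≡144, (H(m))^16≡45, (H(m))^32≡144, (H(m))^64≡45
109 = 64 + 32 + 8 + 4 + 1, so (H(m))^109 ≡ 45·144·144·45·45 ≡ 45 (mod 209)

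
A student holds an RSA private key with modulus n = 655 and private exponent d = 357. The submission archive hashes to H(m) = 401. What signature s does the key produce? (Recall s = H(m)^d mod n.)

386

(H(m))^2 ≡ 401^2 = 160801 ≡ 326
(H(m))^4 ≡ 326^2 = 106276 ≡ 166
(H(m))^8 ≡ 166^2 = 27556 ≡ 46
(H(m))^16 ≡ 46^2 = 2116 ≡ 151
(H(m))^32 ≡ 151^2 = 22801 ≡ 531
(H(m))^64 ≡ 531^2 = 281961 ≡ 311
(H(m))^128 ≡ 311^2 = 96721 ≡ 436
(H(m))^256 ≡ 436^2 = 190096 ≡ 146
357 = 256 + 64 + 32 + 4 + 1, so (H(m))^357 ≡ 146·311·531·166·401 ≡ 386 (mod 655)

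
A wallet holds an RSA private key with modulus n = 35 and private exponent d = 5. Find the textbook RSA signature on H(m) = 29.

29

(H(m))^5 mod 35 = 29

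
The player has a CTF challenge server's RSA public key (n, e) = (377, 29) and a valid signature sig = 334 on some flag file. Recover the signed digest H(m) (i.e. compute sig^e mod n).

276

sig^29 mod 377 = 276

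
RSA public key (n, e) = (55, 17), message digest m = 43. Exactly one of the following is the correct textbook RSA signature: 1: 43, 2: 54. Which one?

Candidate 1: 43^2 = 1849 ≡ 34; 43^4 ≡ 34^2 = 1156 ≡ 1; 43^8 ≡ 1^2 = 1; 43^16 ≡ 1^2 = 1; 17 = 16 + 1, so 43^17 ≡ 1·43 ≡ 43 (mod 55)
  → matches m = 43
Candidate 2: 54^2 = 2916 ≡ 1; 54^4 ≡ 1^2 = 1; 54^8 ≡ 1^2 = 1; 54^16 ≡ 1^2 = 1; 17 = 16 + 1, so 54^17 ≡ 1·54 ≡ 54 (mod 55)

1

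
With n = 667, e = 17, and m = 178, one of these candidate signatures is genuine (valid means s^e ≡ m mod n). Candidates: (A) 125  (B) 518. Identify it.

Candidate A: 125^2 = 15625 ≡ 284; 125^4 ≡ 284^2 = 80656 ≡ 616; 125^8 ≡ 616^2 = 379456 ≡ 600; 125^16 ≡ 600^2 = 360000 ≡ 487; 17 = 16 + 1, so 125^17 ≡ 487·125 ≡ 178 (mod 667)
  → matches m = 178
Candidate B: 518^2 = 268324 ≡ 190; 518^4 ≡ 190^2 = 36100 ≡ 82; 518^8 ≡ 82^2 = 6724 ≡ 54; 518^16 ≡ 54^2 = 2916 ≡ 248; 17 = 16 + 1, so 518^17 ≡ 248·518 ≡ 400 (mod 667)

A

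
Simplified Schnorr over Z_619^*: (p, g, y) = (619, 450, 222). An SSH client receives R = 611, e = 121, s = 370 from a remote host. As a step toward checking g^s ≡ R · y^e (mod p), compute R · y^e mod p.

559

222^2 = 49284 ≡ 383
222^4 ≡ 383^2 = 146689 ≡ 605
222^8 ≡ 605^2 = 366025 ≡ 196
222^16 ≡ 196^2 = 38416 ≡ 38
222^32 ≡ 38^2 = 1444 ≡ 206
222^64 ≡ 206^2 = 42436 ≡ 344
121 = 64 + 32 + 16 + 8 + 1, so 222^121 ≡ 344·206·38·196·222 ≡ 317 (mod 619)
R · y^e ≡ 611·317 = 193687 ≡ 559 (mod 619)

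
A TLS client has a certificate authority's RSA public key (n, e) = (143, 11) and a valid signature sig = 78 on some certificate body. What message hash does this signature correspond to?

78

Squares mod 143: sig^1≡78, sig^2≡78, sig^4≡78, sig^8≡78
11 = 8 + 2 + 1, so sig^11 ≡ 78·78·78 ≡ 78 (mod 143)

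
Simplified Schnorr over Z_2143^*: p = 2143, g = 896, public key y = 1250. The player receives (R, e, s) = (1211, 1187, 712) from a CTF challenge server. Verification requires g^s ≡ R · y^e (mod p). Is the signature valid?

g^s mod p:
896^2 = 802816 ≡ 1334
896^4 ≡ 1334^2 = 1779556 ≡ 866
896^8 ≡ 866^2 = 749956 ≡ 2049
896^16 ≡ 2049^2 = 4198401 ≡ 264
896^32 ≡ 264^2 = 69696 ≡ 1120
896^64 ≡ 1120^2 = 1254400 ≡ 745
896^128 ≡ 745^2 = 555025 ≡ 2131
896^256 ≡ 2131^2 = 4541161 ≡ 144
896^512 ≡ 144^2 = 20736 ≡ 1449
712 = 512 + 128 + 64 + 8, so 896^712 ≡ 1449·2131·745·2049 ≡ 1181 (mod 2143)
R · y^e mod p:
1250^2 = 1562500 ≡ 253
1250^4 ≡ 253^2 = 64009 ≡ 1862
1250^8 ≡ 1862^2 = 3467044 ≡ 1813
1250^16 ≡ 1813^2 = 3286969 ≡ 1750
1250^32 ≡ 1750^2 = 3062500 ≡ 153
1250^64 ≡ 153^2 = 23409 ≡ 1979
1250^128 ≡ 1979^2 = 3916441 ≡ 1180
1250^256 ≡ 1180^2 = 1392400 ≡ 1593
1250^512 ≡ 1593^2 = 2537649 ≡ 337
1250^1024 ≡ 337^2 = 113569 ≡ 2133
1187 = 1024 + 128 + 32 + 2 + 1, so 1250^1187 ≡ 2133·1180·153·253·1250 ≡ 2027 (mod 2143)
1211·2027 = 2454697 ≡ 962 (mod 2143)
1181 ≠ 962; the check fails.

invalid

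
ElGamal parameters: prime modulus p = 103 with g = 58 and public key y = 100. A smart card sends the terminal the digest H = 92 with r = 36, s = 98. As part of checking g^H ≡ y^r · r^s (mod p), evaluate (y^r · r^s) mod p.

60

Squares mod 103: 100^1≡100, 100^2≡9, 100^4≡81, 100^8≡72, 100^16≡34, 100^32≡23
36 = 32 + 4, so 100^36 ≡ 23·81 ≡ 9 (mod 103)
Squares mod 103: 36^1≡36, 36^2≡60, 36^4≡98, 36^8≡25, 36^16≡7, 36^32≡49, 36^64≡32
98 = 64 + 32 + 2, so 36^98 ≡ 32·49·60 ≡ 41 (mod 103)
y^r · r^s ≡ 9·41 = 369 ≡ 60 (mod 103)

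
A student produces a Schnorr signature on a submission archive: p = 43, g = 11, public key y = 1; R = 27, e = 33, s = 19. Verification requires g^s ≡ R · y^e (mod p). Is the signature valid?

invalid

g^s mod p:
Squares mod 43: 11^1≡11, 11^2≡35, 11^4≡21, 11^8≡11, 11^16≡35
19 = 16 + 2 + 1, so 11^19 ≡ 35·35·11 ≡ 16 (mod 43)
R · y^e mod p:
Squares mod 43: 1^1≡1, 1^2≡1, 1^4≡1, 1^8≡1, 1^16≡1, 1^32≡1
33 = 32 + 1, so 1^33 ≡ 1·1 ≡ 1 (mod 43)
27·1 = 27 ≡ 27 (mod 43)
16 ≠ 27; the check fails.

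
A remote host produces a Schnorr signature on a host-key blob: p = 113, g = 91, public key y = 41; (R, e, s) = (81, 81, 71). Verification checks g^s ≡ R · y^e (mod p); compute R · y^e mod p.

9

Squares mod 113: 41^1≡41, 41^2≡99, 41^4≡83, 41^8≡109, 41^16≡16, 41^32≡30, 41^64≡109
81 = 64 + 16 + 1, so 41^81 ≡ 109·16·41 ≡ 88 (mod 113)
R · y^e ≡ 81·88 = 7128 ≡ 9 (mod 113)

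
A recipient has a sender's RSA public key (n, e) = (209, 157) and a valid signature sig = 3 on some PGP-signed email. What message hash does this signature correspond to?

sig^157 mod 209 = 185

185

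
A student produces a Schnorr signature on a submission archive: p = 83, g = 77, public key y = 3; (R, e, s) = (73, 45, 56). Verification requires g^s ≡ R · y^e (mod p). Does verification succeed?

fails

g^s mod p:
77^2 = 5929 ≡ 36
77^4 ≡ 36^2 = 1296 ≡ 51
77^8 ≡ 51^2 = 2601 ≡ 28
77^16 ≡ 28^2 = 784 ≡ 37
77^32 ≡ 37^2 = 1369 ≡ 41
56 = 32 + 16 + 8, so 77^56 ≡ 41·37·28 ≡ 63 (mod 83)
R · y^e mod p:
3^2 = 9
3^4 ≡ 9^2 = 81
3^8 ≡ 81^2 = 6561 ≡ 4
3^16 ≡ 4^2 = 16
3^32 ≡ 16^2 = 256 ≡ 7
45 = 32 + 8 + 4 + 1, so 3^45 ≡ 7·4·81·3 ≡ 81 (mod 83)
73·81 = 5913 ≡ 20 (mod 83)
63 ≠ 20; the check fails.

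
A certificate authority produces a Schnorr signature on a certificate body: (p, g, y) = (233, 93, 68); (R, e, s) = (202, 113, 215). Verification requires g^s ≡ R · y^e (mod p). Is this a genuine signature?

genuine

g^s mod p:
Squares mod 233: 93^1≡93, 93^2≡28, 93^4≡85, 93^8≡2, 93^16≡4, 93^32≡16, 93^64≡23, 93^128≡63
215 = 128 + 64 + 16 + 4 + 2 + 1, so 93^215 ≡ 63·23·4·85·28·93 ≡ 57 (mod 233)
R · y^e mod p:
Squares mod 233: 68^1≡68, 68^2≡197, 68^4≡131, 68^8≡152, 68^16≡37, 68^32≡204, 68^64≡142
113 = 64 + 32 + 16 + 1, so 68^113 ≡ 142·204·37·68 ≡ 156 (mod 233)
202·156 = 31512 ≡ 57 (mod 233)
57 ≡ 57 (mod 233); signature holds.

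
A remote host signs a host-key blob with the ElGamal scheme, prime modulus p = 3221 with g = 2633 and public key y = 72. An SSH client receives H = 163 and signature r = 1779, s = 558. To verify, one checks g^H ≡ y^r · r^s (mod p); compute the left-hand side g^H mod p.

2633^2 = 6932689 ≡ 1097
2633^4 ≡ 1097^2 = 1203409 ≡ 1976
2633^8 ≡ 1976^2 = 3904576 ≡ 724
2633^16 ≡ 724^2 = 524176 ≡ 2374
2633^32 ≡ 2374^2 = 5635876 ≡ 2347
2633^64 ≡ 2347^2 = 5508409 ≡ 499
2633^128 ≡ 499^2 = 249001 ≡ 984
163 = 128 + 32 + 2 + 1, so 2633^163 ≡ 984·2347·1097·2633 ≡ 1082 (mod 3221)

1082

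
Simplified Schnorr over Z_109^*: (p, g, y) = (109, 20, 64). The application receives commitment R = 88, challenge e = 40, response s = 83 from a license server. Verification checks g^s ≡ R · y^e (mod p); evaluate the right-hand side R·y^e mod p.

64^40 mod 109 = 45
R · y^e ≡ 88·45 = 3960 ≡ 36 (mod 109)

36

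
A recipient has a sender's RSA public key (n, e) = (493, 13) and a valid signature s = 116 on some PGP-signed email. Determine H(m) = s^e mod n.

Squares mod 493: s^1≡116, s^2≡145, s^4≡319, s^8≡203
13 = 8 + 4 + 1, so s^13 ≡ 203·319·116 ≡ 464 (mod 493)

464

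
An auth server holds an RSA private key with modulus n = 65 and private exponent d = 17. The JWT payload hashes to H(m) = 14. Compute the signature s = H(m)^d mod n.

14

Squares mod 65: (H(m))^1≡14, (H(m))^2≡1, (H(m))^4≡1, (H(m))^8≡1, (H(m))^16≡1
17 = 16 + 1, so (H(m))^17 ≡ 1·14 ≡ 14 (mod 65)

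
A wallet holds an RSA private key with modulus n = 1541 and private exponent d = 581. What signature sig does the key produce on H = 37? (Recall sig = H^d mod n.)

297

Squares mod 1541: H^1≡37, H^2≡1369, H^4≡305, H^8≡565, H^16≡238, H^32≡1168, H^64≡439, H^128≡96, H^256≡1511, H^512≡900
581 = 512 + 64 + 4 + 1, so H^581 ≡ 900·439·305·37 ≡ 297 (mod 1541)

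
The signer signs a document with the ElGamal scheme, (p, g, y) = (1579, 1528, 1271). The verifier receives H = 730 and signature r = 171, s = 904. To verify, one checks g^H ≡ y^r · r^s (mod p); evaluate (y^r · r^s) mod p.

455

1271^2 = 1615441 ≡ 124
1271^4 ≡ 124^2 = 15376 ≡ 1165
1271^8 ≡ 1165^2 = 1357225 ≡ 864
1271^16 ≡ 864^2 = 746496 ≡ 1208
1271^32 ≡ 1208^2 = 1459264 ≡ 268
1271^64 ≡ 268^2 = 71824 ≡ 769
1271^128 ≡ 769^2 = 591361 ≡ 815
171 = 128 + 32 + 8 + 2 + 1, so 1271^171 ≡ 815·268·864·124·1271 ≡ 1129 (mod 1579)
171^2 = 29241 ≡ 819
171^4 ≡ 819^2 = 670761 ≡ 1265
171^8 ≡ 1265^2 = 1600225 ≡ 698
171^16 ≡ 698^2 = 487204 ≡ 872
171^32 ≡ 872^2 = 760384 ≡ 885
171^64 ≡ 885^2 = 783225 ≡ 41
171^128 ≡ 41^2 = 1681 ≡ 102
171^256 ≡ 102^2 = 10404 ≡ 930
171^512 ≡ 930^2 = 864900 ≡ 1187
904 = 512 + 256 + 128 + 8, so 171^904 ≡ 1187·930·102·698 ≡ 1385 (mod 1579)
y^r · r^s ≡ 1129·1385 = 1563665 ≡ 455 (mod 1579)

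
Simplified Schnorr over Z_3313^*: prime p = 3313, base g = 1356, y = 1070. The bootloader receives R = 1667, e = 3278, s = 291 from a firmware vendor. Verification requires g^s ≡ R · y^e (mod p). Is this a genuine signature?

genuine

g^s mod p:
1356^291 mod 3313 = 1102
R · y^e mod p:
1070^3278 mod 3313 = 736
1667·736 = 1226912 ≡ 1102 (mod 3313)
1102 ≡ 1102 (mod 3313); signature holds.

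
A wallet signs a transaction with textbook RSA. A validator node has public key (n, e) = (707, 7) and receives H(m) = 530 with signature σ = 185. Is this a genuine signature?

σ^2 ≡ 185^2 = 34225 ≡ 289
σ^4 ≡ 289^2 = 83521 ≡ 95
7 = 4 + 2 + 1, so σ^7 ≡ 95·289·185 ≡ 87 (mod 707)
87 ≠ 530, so verification fails.

forged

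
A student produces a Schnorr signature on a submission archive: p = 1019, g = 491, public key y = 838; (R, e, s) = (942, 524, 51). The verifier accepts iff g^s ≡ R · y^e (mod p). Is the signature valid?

g^s mod p:
491^2 = 241081 ≡ 597
491^4 ≡ 597^2 = 356409 ≡ 778
491^8 ≡ 778^2 = 605284 ≡ 1017
491^16 ≡ 1017^2 = 1034289 ≡ 4
491^32 ≡ 4^2 = 16
51 = 32 + 16 + 2 + 1, so 491^51 ≡ 16·4·597·491 ≡ 338 (mod 1019)
R · y^e mod p:
838^2 = 702244 ≡ 153
838^4 ≡ 153^2 = 23409 ≡ 991
838^8 ≡ 991^2 = 982081 ≡ 784
838^16 ≡ 784^2 = 614656 ≡ 199
838^32 ≡ 199^2 = 39601 ≡ 879
838^64 ≡ 879^2 = 772641 ≡ 239
838^128 ≡ 239^2 = 57121 ≡ 57
838^256 ≡ 57^2 = 3249 ≡ 192
838^512 ≡ 192^2 = 36864 ≡ 180
524 = 512 + 8 + 4, so 838^524 ≡ 180·784·991 ≡ 322 (mod 1019)
942·322 = 303324 ≡ 681 (mod 1019)
338 ≠ 681; the check fails.

invalid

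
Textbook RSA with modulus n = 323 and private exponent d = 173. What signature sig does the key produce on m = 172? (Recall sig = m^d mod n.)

134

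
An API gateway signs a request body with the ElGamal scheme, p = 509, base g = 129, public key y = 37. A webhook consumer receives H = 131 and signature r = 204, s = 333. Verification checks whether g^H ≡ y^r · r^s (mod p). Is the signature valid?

valid

Left side g^H mod p:
Squares mod 509: 129^1≡129, 129^2≡353, 129^4≡413, 129^8≡54, 129^16≡371, 129^32≡211, 129^64≡238, 129^128≡145
131 = 128 + 2 + 1, so 129^131 ≡ 145·353·129 ≡ 117 (mod 509)
Right side y^r · r^s mod p:
Squares mod 509: 37^1≡37, 37^2≡351, 37^4≡23, 37^8≡20, 37^16≡400, 37^32≡174, 37^64≡245, 37^128≡472
204 = 128 + 64 + 8 + 4, so 37^204 ≡ 472·245·20·23 ≡ 337 (mod 509)
Squares mod 509: 204^1≡204, 204^2≡387, 204^4≡123, 204^8≡368, 204^16≡30, 204^32≡391, 204^64≡181, 204^128≡185, 204^256≡122
333 = 256 + 64 + 8 + 4 + 1, so 204^333 ≡ 122·181·368·123·204 ≡ 168 (mod 509)
337·168 = 56616 ≡ 117 (mod 509)
117 ≡ 117 (mod 509), so the signature is genuine.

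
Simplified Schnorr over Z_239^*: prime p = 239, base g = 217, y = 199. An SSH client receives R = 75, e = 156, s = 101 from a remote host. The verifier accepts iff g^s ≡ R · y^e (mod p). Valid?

g^s mod p:
217^2 = 47089 ≡ 6
217^4 ≡ 6^2 = 36
217^8 ≡ 36^2 = 1296 ≡ 101
217^16 ≡ 101^2 = 10201 ≡ 163
217^32 ≡ 163^2 = 26569 ≡ 40
217^64 ≡ 40^2 = 1600 ≡ 166
101 = 64 + 32 + 4 + 1, so 217^101 ≡ 166·40·36·217 ≡ 76 (mod 239)
R · y^e mod p:
199^2 = 39601 ≡ 166
199^4 ≡ 166^2 = 27556 ≡ 71
199^8 ≡ 71^2 = 5041 ≡ 22
199^16 ≡ 22^2 = 484 ≡ 6
199^32 ≡ 6^2 = 36
199^64 ≡ 36^2 = 1296 ≡ 101
199^128 ≡ 101^2 = 10201 ≡ 163
156 = 128 + 16 + 8 + 4, so 199^156 ≡ 163·6·22·71 ≡ 187 (mod 239)
75·187 = 14025 ≡ 163 (mod 239)
76 ≠ 163; the check fails.

no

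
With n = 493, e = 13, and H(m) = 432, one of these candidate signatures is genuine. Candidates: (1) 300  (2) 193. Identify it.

Candidate 1: 300^2 = 90000 ≡ 274; 300^4 ≡ 274^2 = 75076 ≡ 140; 300^8 ≡ 140^2 = 19600 ≡ 373; 13 = 8 + 4 + 1, so 300^13 ≡ 373·140·300 ≡ 432 (mod 493)
  → matches H(m) = 432
Candidate 2: 193^2 = 37249 ≡ 274; 193^4 ≡ 274^2 = 75076 ≡ 140; 193^8 ≡ 140^2 = 19600 ≡ 373; 13 = 8 + 4 + 1, so 193^13 ≡ 373·140·193 ≡ 61 (mod 493)

1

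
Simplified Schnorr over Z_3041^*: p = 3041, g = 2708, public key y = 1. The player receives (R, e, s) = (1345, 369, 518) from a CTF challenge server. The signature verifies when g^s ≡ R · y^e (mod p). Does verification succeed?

fails

g^s mod p:
Squares mod 3041: 2708^1≡2708, 2708^2≡1413, 2708^4≡1673, 2708^8≡1209, 2708^16≡2001, 2708^32≡2045, 2708^64≡650, 2708^128≡2842, 2708^256≡68, 2708^512≡1583
518 = 512 + 4 + 2, so 2708^518 ≡ 1583·1673·1413 ≡ 1348 (mod 3041)
R · y^e mod p:
Squares mod 3041: 1^1≡1, 1^2≡1, 1^4≡1, 1^8≡1, 1^16≡1, 1^32≡1, 1^64≡1, 1^128≡1, 1^256≡1
369 = 256 + 64 + 32 + 16 + 1, so 1^369 ≡ 1·1·1·1·1 ≡ 1 (mod 3041)
1345·1 = 1345 ≡ 1345 (mod 3041)
1348 ≠ 1345; the check fails.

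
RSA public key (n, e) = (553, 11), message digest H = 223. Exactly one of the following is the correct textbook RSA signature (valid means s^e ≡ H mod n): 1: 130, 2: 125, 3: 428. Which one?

Candidate 1: Squares mod 553: 130^1≡130, 130^2≡310, 130^4≡431, 130^8≡506; 11 = 8 + 2 + 1, so 130^11 ≡ 506·310·130 ≡ 478 (mod 553)
Candidate 2: Squares mod 553: 125^1≡125, 125^2≡141, 125^4≡526, 125^8≡176; 11 = 8 + 2 + 1, so 125^11 ≡ 176·141·125 ≡ 223 (mod 553)
  → matches H = 223
Candidate 3: Squares mod 553: 428^1≡428, 428^2≡141, 428^4≡526, 428^8≡176; 11 = 8 + 2 + 1, so 428^11 ≡ 176·141·428 ≡ 330 (mod 553)

2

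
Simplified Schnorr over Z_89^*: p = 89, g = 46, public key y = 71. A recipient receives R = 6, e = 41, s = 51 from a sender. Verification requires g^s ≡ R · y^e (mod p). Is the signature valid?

g^s mod p:
46^2 = 2116 ≡ 69
46^4 ≡ 69^2 = 4761 ≡ 44
46^8 ≡ 44^2 = 1936 ≡ 67
46^16 ≡ 67^2 = 4489 ≡ 39
46^32 ≡ 39^2 = 1521 ≡ 8
51 = 32 + 16 + 2 + 1, so 46^51 ≡ 8·39·69·46 ≡ 74 (mod 89)
R · y^e mod p:
71^2 = 5041 ≡ 57
71^4 ≡ 57^2 = 3249 ≡ 45
71^8 ≡ 45^2 = 2025 ≡ 67
71^16 ≡ 67^2 = 4489 ≡ 39
71^32 ≡ 39^2 = 1521 ≡ 8
41 = 32 + 8 + 1, so 71^41 ≡ 8·67·71 ≡ 53 (mod 89)
6·53 = 318 ≡ 51 (mod 89)
74 ≠ 51; the check fails.

invalid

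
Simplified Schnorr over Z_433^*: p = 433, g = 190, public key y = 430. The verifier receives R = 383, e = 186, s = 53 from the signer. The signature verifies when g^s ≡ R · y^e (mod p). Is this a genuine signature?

forged

g^s mod p:
190^2 = 36100 ≡ 161
190^4 ≡ 161^2 = 25921 ≡ 374
190^8 ≡ 374^2 = 139876 ≡ 17
190^16 ≡ 17^2 = 289
190^32 ≡ 289^2 = 83521 ≡ 385
53 = 32 + 16 + 4 + 1, so 190^53 ≡ 385·289·374·190 ≡ 98 (mod 433)
R · y^e mod p:
430^2 = 184900 ≡ 9
430^4 ≡ 9^2 = 81
430^8 ≡ 81^2 = 6561 ≡ 66
430^16 ≡ 66^2 = 4356 ≡ 26
430^32 ≡ 26^2 = 676 ≡ 243
430^64 ≡ 243^2 = 59049 ≡ 161
430^128 ≡ 161^2 = 25921 ≡ 374
186 = 128 + 32 + 16 + 8 + 2, so 430^186 ≡ 374·243·26·66·9 ≡ 417 (mod 433)
383·417 = 159711 ≡ 367 (mod 433)
98 ≠ 367; the check fails.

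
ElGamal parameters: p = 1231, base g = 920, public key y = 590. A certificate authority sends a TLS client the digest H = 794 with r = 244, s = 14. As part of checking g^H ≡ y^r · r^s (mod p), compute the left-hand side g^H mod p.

792

Squares mod 1231: 920^1≡920, 920^2≡703, 920^4≡578, 920^8≡483, 920^16≡630, 920^32≡518, 920^64≡1197, 920^128≡1156, 920^256≡701, 920^512≡232
794 = 512 + 256 + 16 + 8 + 2, so 920^794 ≡ 232·701·630·483·703 ≡ 792 (mod 1231)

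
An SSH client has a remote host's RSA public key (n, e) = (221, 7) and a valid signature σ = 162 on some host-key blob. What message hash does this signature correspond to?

189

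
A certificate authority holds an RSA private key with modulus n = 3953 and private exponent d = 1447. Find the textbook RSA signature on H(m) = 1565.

(H(m))^2 ≡ 1565^2 = 2449225 ≡ 2318
(H(m))^4 ≡ 2318^2 = 5373124 ≡ 997
(H(m))^8 ≡ 997^2 = 994009 ≡ 1806
(H(m))^16 ≡ 1806^2 = 3261636 ≡ 411
(H(m))^32 ≡ 411^2 = 168921 ≡ 2895
(H(m))^64 ≡ 2895^2 = 8381025 ≡ 665
(H(m))^128 ≡ 665^2 = 442225 ≡ 3442
(H(m))^256 ≡ 3442^2 = 11847364 ≡ 223
(H(m))^512 ≡ 223^2 = 49729 ≡ 2293
(H(m))^1024 ≡ 2293^2 = 5257849 ≡ 359
1447 = 1024 + 256 + 128 + 32 + 4 + 2 + 1, so (H(m))^1447 ≡ 359·223·3442·2895·997·2318·1565 ≡ 752 (mod 3953)

752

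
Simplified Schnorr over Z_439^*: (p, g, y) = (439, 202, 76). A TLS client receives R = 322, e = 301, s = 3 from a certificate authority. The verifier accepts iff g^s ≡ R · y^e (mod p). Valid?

yes

g^s mod p:
202^2 = 40804 ≡ 416
3 = 2 + 1, so 202^3 ≡ 416·202 ≡ 183 (mod 439)
R · y^e mod p:
76^2 = 5776 ≡ 69
76^4 ≡ 69^2 = 4761 ≡ 371
76^8 ≡ 371^2 = 137641 ≡ 234
76^16 ≡ 234^2 = 54756 ≡ 320
76^32 ≡ 320^2 = 102400 ≡ 113
76^64 ≡ 113^2 = 12769 ≡ 38
76^128 ≡ 38^2 = 1444 ≡ 127
76^256 ≡ 127^2 = 16129 ≡ 325
301 = 256 + 32 + 8 + 4 + 1, so 76^301 ≡ 325·113·234·371·76 ≡ 111 (mod 439)
322·111 = 35742 ≡ 183 (mod 439)
183 ≡ 183 (mod 439); signature holds.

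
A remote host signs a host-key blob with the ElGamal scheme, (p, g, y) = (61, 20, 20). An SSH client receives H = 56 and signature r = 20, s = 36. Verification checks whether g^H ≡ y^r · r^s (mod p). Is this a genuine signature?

genuine

Left side g^H mod p:
Squares mod 61: 20^1≡20, 20^2≡34, 20^4≡58, 20^8≡9, 20^16≡20, 20^32≡34
56 = 32 + 16 + 8, so 20^56 ≡ 34·20·9 ≡ 20 (mod 61)
Right side y^r · r^s mod p:
Squares mod 61: 20^1≡20, 20^2≡34, 20^4≡58, 20^8≡9, 20^16≡20
20 = 16 + 4, so 20^20 ≡ 20·58 ≡ 1 (mod 61)
Squares mod 61: 20^1≡20, 20^2≡34, 20^4≡58, 20^8≡9, 20^16≡20, 20^32≡34
36 = 32 + 4, so 20^36 ≡ 34·58 ≡ 20 (mod 61)
1·20 = 20 ≡ 20 (mod 61)
20 ≡ 20 (mod 61), so the signature is genuine.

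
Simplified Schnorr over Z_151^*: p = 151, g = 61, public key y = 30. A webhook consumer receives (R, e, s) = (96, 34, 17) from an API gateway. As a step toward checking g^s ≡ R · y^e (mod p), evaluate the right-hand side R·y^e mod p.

130

30^2 = 900 ≡ 145
30^4 ≡ 145^2 = 21025 ≡ 36
30^8 ≡ 36^2 = 1296 ≡ 88
30^16 ≡ 88^2 = 7744 ≡ 43
30^32 ≡ 43^2 = 1849 ≡ 37
34 = 32 + 2, so 30^34 ≡ 37·145 ≡ 80 (mod 151)
R · y^e ≡ 96·80 = 7680 ≡ 130 (mod 151)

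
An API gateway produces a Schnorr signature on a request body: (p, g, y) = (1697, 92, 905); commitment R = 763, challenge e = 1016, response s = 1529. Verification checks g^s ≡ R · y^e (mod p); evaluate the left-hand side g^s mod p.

Squares mod 1697: 92^1≡92, 92^2≡1676, 92^4≡441, 92^8≡1023, 92^16≡1177, 92^32≡577, 92^64≡317, 92^128≡366, 92^256≡1590, 92^512≡1267, 92^1024≡1624
1529 = 1024 + 256 + 128 + 64 + 32 + 16 + 8 + 1, so 92^1529 ≡ 1624·1590·366·317·577·1177·1023·92 ≡ 338 (mod 1697)

338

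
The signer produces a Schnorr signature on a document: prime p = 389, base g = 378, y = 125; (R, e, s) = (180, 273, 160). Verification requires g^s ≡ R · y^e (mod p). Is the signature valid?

valid

g^s mod p:
Squares mod 389: 378^1≡378, 378^2≡121, 378^4≡248, 378^8≡42, 378^16≡208, 378^32≡85, 378^64≡223, 378^128≡326
160 = 128 + 32, so 378^160 ≡ 326·85 ≡ 91 (mod 389)
R · y^e mod p:
Squares mod 389: 125^1≡125, 125^2≡65, 125^4≡335, 125^8≡193, 125^16≡294, 125^32≡78, 125^64≡249, 125^128≡150, 125^256≡327
273 = 256 + 16 + 1, so 125^273 ≡ 327·294·125 ≡ 262 (mod 389)
180·262 = 47160 ≡ 91 (mod 389)
91 ≡ 91 (mod 389); signature holds.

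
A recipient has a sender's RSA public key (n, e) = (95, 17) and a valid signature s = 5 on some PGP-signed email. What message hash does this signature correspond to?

80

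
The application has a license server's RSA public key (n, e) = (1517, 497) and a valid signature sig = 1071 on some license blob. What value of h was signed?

sig^2 ≡ 1071^2 = 1147041 ≡ 189
sig^4 ≡ 189^2 = 35721 ≡ 830
sig^8 ≡ 830^2 = 688900 ≡ 182
sig^16 ≡ 182^2 = 33124 ≡ 1267
sig^32 ≡ 1267^2 = 1605289 ≡ 303
sig^64 ≡ 303^2 = 91809 ≡ 789
sig^128 ≡ 789^2 = 622521 ≡ 551
sig^256 ≡ 551^2 = 303601 ≡ 201
497 = 256 + 128 + 64 + 32 + 16 + 1, so sig^497 ≡ 201·551·789·303·1267·1071 ≡ 1456 (mod 1517)

1456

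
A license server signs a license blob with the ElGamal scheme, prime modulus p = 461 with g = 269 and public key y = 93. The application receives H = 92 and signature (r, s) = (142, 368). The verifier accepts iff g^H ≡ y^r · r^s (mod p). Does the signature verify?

does not verify

Left side g^H mod p:
269^92 mod 461 = 368
Right side y^r · r^s mod p:
93^142 mod 461 = 351
142^368 mod 461 = 351
351·351 = 123201 ≡ 114 (mod 461)
368 ≠ 114, so verification fails.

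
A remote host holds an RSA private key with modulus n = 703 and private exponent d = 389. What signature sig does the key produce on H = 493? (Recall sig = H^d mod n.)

588

H^389 mod 703 = 588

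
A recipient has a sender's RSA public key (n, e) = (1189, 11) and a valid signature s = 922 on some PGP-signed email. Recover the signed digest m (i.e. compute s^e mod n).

513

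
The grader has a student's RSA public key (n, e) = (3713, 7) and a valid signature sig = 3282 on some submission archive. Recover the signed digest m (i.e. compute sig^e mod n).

928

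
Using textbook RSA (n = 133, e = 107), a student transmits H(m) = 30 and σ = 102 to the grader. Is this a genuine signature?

genuine

σ^2 ≡ 102^2 = 10404 ≡ 30
σ^4 ≡ 30^2 = 900 ≡ 102
σ^8 ≡ 102^2 = 10404 ≡ 30
σ^16 ≡ 30^2 = 900 ≡ 102
σ^32 ≡ 102^2 = 10404 ≡ 30
σ^64 ≡ 30^2 = 900 ≡ 102
107 = 64 + 32 + 8 + 2 + 1, so σ^107 ≡ 102·30·30·30·102 ≡ 30 (mod 133)
σ^107 mod 133 = 30 matches H(m).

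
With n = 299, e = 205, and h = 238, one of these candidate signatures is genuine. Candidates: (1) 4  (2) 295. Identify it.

Candidate 1: 4^2 = 16; 4^4 ≡ 16^2 = 256; 4^8 ≡ 256^2 = 65536 ≡ 55; 4^16 ≡ 55^2 = 3025 ≡ 35; 4^32 ≡ 35^2 = 1225 ≡ 29; 4^64 ≡ 29^2 = 841 ≡ 243; 4^128 ≡ 243^2 = 59049 ≡ 146; 205 = 128 + 64 + 8 + 4 + 1, so 4^205 ≡ 146·243·55·256·4 ≡ 238 (mod 299)
  → matches h = 238
Candidate 2: 295^2 = 87025 ≡ 16; 295^4 ≡ 16^2 = 256; 295^8 ≡ 256^2 = 65536 ≡ 55; 295^16 ≡ 55^2 = 3025 ≡ 35; 295^32 ≡ 35^2 = 1225 ≡ 29; 295^64 ≡ 29^2 = 841 ≡ 243; 295^128 ≡ 243^2 = 59049 ≡ 146; 205 = 128 + 64 + 8 + 4 + 1, so 295^205 ≡ 146·243·55·256·295 ≡ 61 (mod 299)

1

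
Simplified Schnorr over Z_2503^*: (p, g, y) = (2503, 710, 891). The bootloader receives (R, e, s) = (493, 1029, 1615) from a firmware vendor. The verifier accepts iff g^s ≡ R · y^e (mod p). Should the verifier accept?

g^s mod p:
710^2 = 504100 ≡ 997
710^4 ≡ 997^2 = 994009 ≡ 318
710^8 ≡ 318^2 = 101124 ≡ 1004
710^16 ≡ 1004^2 = 1008016 ≡ 1810
710^32 ≡ 1810^2 = 3276100 ≡ 2176
710^64 ≡ 2176^2 = 4734976 ≡ 1803
710^128 ≡ 1803^2 = 3250809 ≡ 1915
710^256 ≡ 1915^2 = 3667225 ≡ 330
710^512 ≡ 330^2 = 108900 ≡ 1271
710^1024 ≡ 1271^2 = 1615441 ≡ 1006
1615 = 1024 + 512 + 64 + 8 + 4 + 2 + 1, so 710^1615 ≡ 1006·1271·1803·1004·318·997·710 ≡ 1764 (mod 2503)
R · y^e mod p:
891^2 = 793881 ≡ 430
891^4 ≡ 430^2 = 184900 ≡ 2181
891^8 ≡ 2181^2 = 4756761 ≡ 1061
891^16 ≡ 1061^2 = 1125721 ≡ 1874
891^32 ≡ 1874^2 = 3511876 ≡ 167
891^64 ≡ 167^2 = 27889 ≡ 356
891^128 ≡ 356^2 = 126736 ≡ 1586
891^256 ≡ 1586^2 = 2515396 ≡ 2384
891^512 ≡ 2384^2 = 5683456 ≡ 1646
891^1024 ≡ 1646^2 = 2709316 ≡ 1070
1029 = 1024 + 4 + 1, so 891^1029 ≡ 1070·2181·891 ≡ 301 (mod 2503)
493·301 = 148393 ≡ 716 (mod 2503)
1764 ≠ 716; the check fails.

reject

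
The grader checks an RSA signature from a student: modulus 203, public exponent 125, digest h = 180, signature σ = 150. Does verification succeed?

σ^2 ≡ 150^2 = 22500 ≡ 170
σ^4 ≡ 170^2 = 28900 ≡ 74
σ^8 ≡ 74^2 = 5476 ≡ 198
σ^16 ≡ 198^2 = 39204 ≡ 25
σ^32 ≡ 25^2 = 625 ≡ 16
σ^64 ≡ 16^2 = 256 ≡ 53
125 = 64 + 32 + 16 + 8 + 4 + 1, so σ^125 ≡ 53·16·25·198·74·150 ≡ 180 (mod 203)
σ^125 mod 203 = 180 matches h.

passes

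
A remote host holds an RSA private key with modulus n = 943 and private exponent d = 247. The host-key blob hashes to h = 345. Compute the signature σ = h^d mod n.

874

Squares mod 943: h^1≡345, h^2≡207, h^4≡414, h^8≡713, h^16≡92, h^32≡920, h^64≡529, h^128≡713
247 = 128 + 64 + 32 + 16 + 4 + 2 + 1, so h^247 ≡ 713·529·920·92·414·207·345 ≡ 874 (mod 943)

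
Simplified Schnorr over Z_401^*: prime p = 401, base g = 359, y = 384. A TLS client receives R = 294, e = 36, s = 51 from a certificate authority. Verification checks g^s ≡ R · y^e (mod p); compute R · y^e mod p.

384^2 = 147456 ≡ 289
384^4 ≡ 289^2 = 83521 ≡ 113
384^8 ≡ 113^2 = 12769 ≡ 338
384^16 ≡ 338^2 = 114244 ≡ 360
384^32 ≡ 360^2 = 129600 ≡ 77
36 = 32 + 4, so 384^36 ≡ 77·113 ≡ 280 (mod 401)
R · y^e ≡ 294·280 = 82320 ≡ 115 (mod 401)

115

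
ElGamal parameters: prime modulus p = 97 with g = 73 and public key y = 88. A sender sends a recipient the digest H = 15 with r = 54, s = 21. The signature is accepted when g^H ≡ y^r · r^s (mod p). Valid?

Left side g^H mod p:
Squares mod 97: 73^1≡73, 73^2≡91, 73^4≡36, 73^8≡35
15 = 8 + 4 + 2 + 1, so 73^15 ≡ 35·36·91·73 ≡ 50 (mod 97)
Right side y^r · r^s mod p:
Squares mod 97: 88^1≡88, 88^2≡81, 88^4≡62, 88^8≡61, 88^16≡35, 88^32≡61
54 = 32 + 16 + 4 + 2, so 88^54 ≡ 61·35·62·81 ≡ 75 (mod 97)
Squares mod 97: 54^1≡54, 54^2≡6, 54^4≡36, 54^8≡35, 54^16≡61
21 = 16 + 4 + 1, so 54^21 ≡ 61·36·54 ≡ 50 (mod 97)
75·50 = 3750 ≡ 64 (mod 97)
50 ≠ 64, so verification fails.

no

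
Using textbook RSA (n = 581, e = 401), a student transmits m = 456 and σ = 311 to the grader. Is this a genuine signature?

Squares mod 581: σ^1≡311, σ^2≡275, σ^4≡95, σ^8≡310, σ^16≡235, σ^32≡30, σ^64≡319, σ^128≡86, σ^256≡424
401 = 256 + 128 + 16 + 1, so σ^401 ≡ 424·86·235·311 ≡ 551 (mod 581)
551 ≠ 456, so verification fails.

forged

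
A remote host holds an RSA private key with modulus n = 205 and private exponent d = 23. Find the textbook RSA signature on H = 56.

151

Squares mod 205: H^1≡56, H^2≡61, H^4≡31, H^8≡141, H^16≡201
23 = 16 + 4 + 2 + 1, so H^23 ≡ 201·31·61·56 ≡ 151 (mod 205)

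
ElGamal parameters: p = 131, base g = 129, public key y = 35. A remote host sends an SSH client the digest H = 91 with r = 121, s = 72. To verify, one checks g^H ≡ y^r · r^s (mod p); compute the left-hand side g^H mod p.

129^2 = 16641 ≡ 4
129^4 ≡ 4^2 = 16
129^8 ≡ 16^2 = 256 ≡ 125
129^16 ≡ 125^2 = 15625 ≡ 36
129^32 ≡ 36^2 = 1296 ≡ 117
129^64 ≡ 117^2 = 13689 ≡ 65
91 = 64 + 16 + 8 + 2 + 1, so 129^91 ≡ 65·36·125·4·129 ≡ 53 (mod 131)

53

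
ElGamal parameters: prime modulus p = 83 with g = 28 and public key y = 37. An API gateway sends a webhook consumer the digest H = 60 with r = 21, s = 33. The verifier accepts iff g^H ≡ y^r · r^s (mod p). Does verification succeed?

passes

Left side g^H mod p:
28^2 = 784 ≡ 37
28^4 ≡ 37^2 = 1369 ≡ 41
28^8 ≡ 41^2 = 1681 ≡ 21
28^16 ≡ 21^2 = 441 ≡ 26
28^32 ≡ 26^2 = 676 ≡ 12
60 = 32 + 16 + 8 + 4, so 28^60 ≡ 12·26·21·41 ≡ 44 (mod 83)
Right side y^r · r^s mod p:
37^2 = 1369 ≡ 41
37^4 ≡ 41^2 = 1681 ≡ 21
37^8 ≡ 21^2 = 441 ≡ 26
37^16 ≡ 26^2 = 676 ≡ 12
21 = 16 + 4 + 1, so 37^21 ≡ 12·21·37 ≡ 28 (mod 83)
21^2 = 441 ≡ 26
21^4 ≡ 26^2 = 676 ≡ 12
21^8 ≡ 12^2 = 144 ≡ 61
21^16 ≡ 61^2 = 3721 ≡ 69
21^32 ≡ 69^2 = 4761 ≡ 30
33 = 32 + 1, so 21^33 ≡ 30·21 ≡ 49 (mod 83)
28·49 = 1372 ≡ 44 (mod 83)
44 ≡ 44 (mod 83), so the signature is genuine.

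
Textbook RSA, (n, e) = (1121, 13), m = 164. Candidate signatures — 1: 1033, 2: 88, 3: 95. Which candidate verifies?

2

Candidate 1: Squares mod 1121: 1033^1≡1033, 1033^2≡1018, 1033^4≡520, 1033^8≡239; 13 = 8 + 4 + 1, so 1033^13 ≡ 239·520·1033 ≡ 957 (mod 1121)
Candidate 2: Squares mod 1121: 88^1≡88, 88^2≡1018, 88^4≡520, 88^8≡239; 13 = 8 + 4 + 1, so 88^13 ≡ 239·520·88 ≡ 164 (mod 1121)
  → matches m = 164
Candidate 3: Squares mod 1121: 95^1≡95, 95^2≡57, 95^4≡1007, 95^8≡665; 13 = 8 + 4 + 1, so 95^13 ≡ 665·1007·95 ≡ 475 (mod 1121)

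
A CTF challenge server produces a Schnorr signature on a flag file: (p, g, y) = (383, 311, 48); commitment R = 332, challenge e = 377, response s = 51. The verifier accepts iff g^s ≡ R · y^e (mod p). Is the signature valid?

invalid

g^s mod p:
Squares mod 383: 311^1≡311, 311^2≡205, 311^4≡278, 311^8≡301, 311^16≡213, 311^32≡175
51 = 32 + 16 + 2 + 1, so 311^51 ≡ 175·213·205·311 ≡ 117 (mod 383)
R · y^e mod p:
Squares mod 383: 48^1≡48, 48^2≡6, 48^4≡36, 48^8≡147, 48^16≡161, 48^32≡260, 48^64≡192, 48^128≡96, 48^256≡24
377 = 256 + 64 + 32 + 16 + 8 + 1, so 48^377 ≡ 24·192·260·161·147·48 ≡ 213 (mod 383)
332·213 = 70716 ≡ 244 (mod 383)
117 ≠ 244; the check fails.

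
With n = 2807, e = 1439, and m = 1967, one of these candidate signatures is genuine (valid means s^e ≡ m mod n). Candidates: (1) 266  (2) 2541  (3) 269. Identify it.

Candidate 1: Squares mod 2807: 266^1≡266, 266^2≡581, 266^4≡721, 266^8≡546, 266^16≡574, 266^32≡1057, 266^64≡63, 266^128≡1162, 266^256≡77, 266^512≡315, 266^1024≡980; 1439 = 1024 + 256 + 128 + 16 + 8 + 4 + 2 + 1, so 266^1439 ≡ 980·77·1162·574·546·721·581·266 ≡ 1967 (mod 2807)
  → matches m = 1967
Candidate 2: Squares mod 2807: 2541^1≡2541, 2541^2≡581, 2541^4≡721, 2541^8≡546, 2541^16≡574, 2541^32≡1057, 2541^64≡63, 2541^128≡1162, 2541^256≡77, 2541^512≡315, 2541^1024≡980; 1439 = 1024 + 256 + 128 + 16 + 8 + 4 + 2 + 1, so 2541^1439 ≡ 980·77·1162·574·546·721·581·2541 ≡ 840 (mod 2807)
Candidate 3: Squares mod 2807: 269^1≡269, 269^2≡2186, 269^4≡1082, 269^8≡205, 269^16≡2727, 269^32≡786, 269^64≡256, 269^128≡975, 269^256≡1859, 269^512≡464, 269^1024≡1964; 1439 = 1024 + 256 + 128 + 16 + 8 + 4 + 2 + 1, so 269^1439 ≡ 1964·1859·975·2727·205·1082·2186·269 ≡ 2770 (mod 2807)

1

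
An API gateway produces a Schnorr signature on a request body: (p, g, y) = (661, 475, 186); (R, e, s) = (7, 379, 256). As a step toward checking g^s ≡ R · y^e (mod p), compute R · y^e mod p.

121

Squares mod 661: 186^1≡186, 186^2≡224, 186^4≡601, 186^8≡295, 186^16≡434, 186^32≡632, 186^64≡180, 186^128≡11, 186^256≡121
379 = 256 + 64 + 32 + 16 + 8 + 2 + 1, so 186^379 ≡ 121·180·632·434·295·224·186 ≡ 395 (mod 661)
R · y^e ≡ 7·395 = 2765 ≡ 121 (mod 661)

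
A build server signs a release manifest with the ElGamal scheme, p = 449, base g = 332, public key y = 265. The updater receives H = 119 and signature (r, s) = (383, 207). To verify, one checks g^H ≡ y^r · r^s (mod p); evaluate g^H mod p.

37

332^2 = 110224 ≡ 219
332^4 ≡ 219^2 = 47961 ≡ 367
332^8 ≡ 367^2 = 134689 ≡ 438
332^16 ≡ 438^2 = 191844 ≡ 121
332^32 ≡ 121^2 = 14641 ≡ 273
332^64 ≡ 273^2 = 74529 ≡ 444
119 = 64 + 32 + 16 + 4 + 2 + 1, so 332^119 ≡ 444·273·121·367·219·332 ≡ 37 (mod 449)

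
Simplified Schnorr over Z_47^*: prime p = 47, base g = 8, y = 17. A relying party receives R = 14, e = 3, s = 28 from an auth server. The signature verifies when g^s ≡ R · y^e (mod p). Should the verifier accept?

g^s mod p:
8^2 = 64 ≡ 17
8^4 ≡ 17^2 = 289 ≡ 7
8^8 ≡ 7^2 = 49 ≡ 2
8^16 ≡ 2^2 = 4
28 = 16 + 8 + 4, so 8^28 ≡ 4·2·7 ≡ 9 (mod 47)
R · y^e mod p:
17^2 = 289 ≡ 7
3 = 2 + 1, so 17^3 ≡ 7·17 ≡ 25 (mod 47)
14·25 = 350 ≡ 21 (mod 47)
9 ≠ 21; the check fails.

reject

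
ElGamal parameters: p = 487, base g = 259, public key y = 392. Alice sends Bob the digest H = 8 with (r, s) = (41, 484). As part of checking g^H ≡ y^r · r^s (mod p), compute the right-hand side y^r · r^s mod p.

392^41 mod 487 = 187
41^484 mod 487 = 259
y^r · r^s ≡ 187·259 = 48433 ≡ 220 (mod 487)

220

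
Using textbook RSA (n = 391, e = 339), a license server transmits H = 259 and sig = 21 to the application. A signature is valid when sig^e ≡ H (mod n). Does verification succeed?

sig^2 ≡ 21^2 = 441 ≡ 50
sig^4 ≡ 50^2 = 2500 ≡ 154
sig^8 ≡ 154^2 = 23716 ≡ 256
sig^16 ≡ 256^2 = 65536 ≡ 239
sig^32 ≡ 239^2 = 57121 ≡ 35
sig^64 ≡ 35^2 = 1225 ≡ 52
sig^128 ≡ 52^2 = 2704 ≡ 358
sig^256 ≡ 358^2 = 128164 ≡ 307
339 = 256 + 64 + 16 + 2 + 1, so sig^339 ≡ 307·52·239·50·21 ≡ 132 (mod 391)
sig^339 mod 391 = 132, but H = 259.

fails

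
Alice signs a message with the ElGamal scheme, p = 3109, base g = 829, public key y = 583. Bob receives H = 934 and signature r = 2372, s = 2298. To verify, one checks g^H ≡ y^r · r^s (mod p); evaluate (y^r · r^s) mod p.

460

583^2 = 339889 ≡ 1008
583^4 ≡ 1008^2 = 1016064 ≡ 2530
583^8 ≡ 2530^2 = 6400900 ≡ 2578
583^16 ≡ 2578^2 = 6646084 ≡ 2151
583^32 ≡ 2151^2 = 4626801 ≡ 609
583^64 ≡ 609^2 = 370881 ≡ 910
583^128 ≡ 910^2 = 828100 ≡ 1106
583^256 ≡ 1106^2 = 1223236 ≡ 1399
583^512 ≡ 1399^2 = 1957201 ≡ 1640
583^1024 ≡ 1640^2 = 2689600 ≡ 315
583^2048 ≡ 315^2 = 99225 ≡ 2846
2372 = 2048 + 256 + 64 + 4, so 583^2372 ≡ 2846·1399·910·2530 ≡ 2912 (mod 3109)
2372^2 = 5626384 ≡ 2203
2372^4 ≡ 2203^2 = 4853209 ≡ 60
2372^8 ≡ 60^2 = 3600 ≡ 491
2372^16 ≡ 491^2 = 241081 ≡ 1688
2372^32 ≡ 1688^2 = 2849344 ≡ 1500
2372^64 ≡ 1500^2 = 2250000 ≡ 2193
2372^128 ≡ 2193^2 = 4809249 ≡ 2735
2372^256 ≡ 2735^2 = 7480225 ≡ 3080
2372^512 ≡ 3080^2 = 9486400 ≡ 841
2372^1024 ≡ 841^2 = 707281 ≡ 1538
2372^2048 ≡ 1538^2 = 2365444 ≡ 2604
2298 = 2048 + 128 + 64 + 32 + 16 + 8 + 2, so 2372^2298 ≡ 2604·2735·2193·1500·1688·491·2203 ≡ 1781 (mod 3109)
y^r · r^s ≡ 2912·1781 = 5186272 ≡ 460 (mod 3109)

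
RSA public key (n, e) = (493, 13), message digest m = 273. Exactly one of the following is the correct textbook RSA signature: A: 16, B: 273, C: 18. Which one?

Candidate A: Squares mod 493: 16^1≡16, 16^2≡256, 16^4≡460, 16^8≡103; 13 = 8 + 4 + 1, so 16^13 ≡ 103·460·16 ≡ 339 (mod 493)
Candidate B: Squares mod 493: 273^1≡273, 273^2≡86, 273^4≡1, 273^8≡1; 13 = 8 + 4 + 1, so 273^13 ≡ 1·1·273 ≡ 273 (mod 493)
  → matches m = 273
Candidate C: Squares mod 493: 18^1≡18, 18^2≡324, 18^4≡460, 18^8≡103; 13 = 8 + 4 + 1, so 18^13 ≡ 103·460·18 ≡ 443 (mod 493)

B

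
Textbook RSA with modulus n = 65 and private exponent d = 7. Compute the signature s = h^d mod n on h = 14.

14

h^2 ≡ 14^2 = 196 ≡ 1
h^4 ≡ 1^2 = 1
7 = 4 + 2 + 1, so h^7 ≡ 1·1·14 ≡ 14 (mod 65)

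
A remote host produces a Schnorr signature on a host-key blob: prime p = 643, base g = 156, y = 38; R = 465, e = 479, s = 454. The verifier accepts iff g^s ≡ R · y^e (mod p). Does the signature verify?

verifies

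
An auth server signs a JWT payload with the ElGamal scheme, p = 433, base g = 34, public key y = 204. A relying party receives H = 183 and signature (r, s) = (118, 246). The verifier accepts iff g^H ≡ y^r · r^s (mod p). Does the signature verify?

Left side g^H mod p:
34^2 = 1156 ≡ 290
34^4 ≡ 290^2 = 84100 ≡ 98
34^8 ≡ 98^2 = 9604 ≡ 78
34^16 ≡ 78^2 = 6084 ≡ 22
34^32 ≡ 22^2 = 484 ≡ 51
34^64 ≡ 51^2 = 2601 ≡ 3
34^128 ≡ 3^2 = 9
183 = 128 + 32 + 16 + 4 + 2 + 1, so 34^183 ≡ 9·51·22·98·290·34 ≡ 217 (mod 433)
Right side y^r · r^s mod p:
204^2 = 41616 ≡ 48
204^4 ≡ 48^2 = 2304 ≡ 139
204^8 ≡ 139^2 = 19321 ≡ 269
204^16 ≡ 269^2 = 72361 ≡ 50
204^32 ≡ 50^2 = 2500 ≡ 335
204^64 ≡ 335^2 = 112225 ≡ 78
118 = 64 + 32 + 16 + 4 + 2, so 204^118 ≡ 78·335·50·139·48 ≡ 355 (mod 433)
118^2 = 13924 ≡ 68
118^4 ≡ 68^2 = 4624 ≡ 294
118^8 ≡ 294^2 = 86436 ≡ 269
118^16 ≡ 269^2 = 72361 ≡ 50
118^32 ≡ 50^2 = 2500 ≡ 335
118^64 ≡ 335^2 = 112225 ≡ 78
118^128 ≡ 78^2 = 6084 ≡ 22
246 = 128 + 64 + 32 + 16 + 4 + 2, so 118^246 ≡ 22·78·335·50·294·68 ≡ 266 (mod 433)
355·266 = 94430 ≡ 36 (mod 433)
217 ≠ 36, so verification fails.

does not verify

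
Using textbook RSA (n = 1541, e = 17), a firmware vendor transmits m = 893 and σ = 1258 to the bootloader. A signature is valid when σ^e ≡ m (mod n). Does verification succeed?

σ^2 ≡ 1258^2 = 1582564 ≡ 1498
σ^4 ≡ 1498^2 = 2244004 ≡ 308
σ^8 ≡ 308^2 = 94864 ≡ 863
σ^16 ≡ 863^2 = 744769 ≡ 466
17 = 16 + 1, so σ^17 ≡ 466·1258 ≡ 648 (mod 1541)
648 ≠ 893, so verification fails.

fails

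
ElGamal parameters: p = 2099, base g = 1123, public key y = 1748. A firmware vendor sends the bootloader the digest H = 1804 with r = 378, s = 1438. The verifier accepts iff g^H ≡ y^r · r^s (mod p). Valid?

yes

Left side g^H mod p:
1123^2 = 1261129 ≡ 1729
1123^4 ≡ 1729^2 = 2989441 ≡ 465
1123^8 ≡ 465^2 = 216225 ≡ 28
1123^16 ≡ 28^2 = 784
1123^32 ≡ 784^2 = 614656 ≡ 1748
1123^64 ≡ 1748^2 = 3055504 ≡ 1459
1123^128 ≡ 1459^2 = 2128681 ≡ 295
1123^256 ≡ 295^2 = 87025 ≡ 966
1123^512 ≡ 966^2 = 933156 ≡ 1200
1123^1024 ≡ 1200^2 = 1440000 ≡ 86
1804 = 1024 + 512 + 256 + 8 + 4, so 1123^1804 ≡ 86·1200·966·28·465 ≡ 1306 (mod 2099)
Right side y^r · r^s mod p:
1748^2 = 3055504 ≡ 1459
1748^4 ≡ 1459^2 = 2128681 ≡ 295
1748^8 ≡ 295^2 = 87025 ≡ 966
1748^16 ≡ 966^2 = 933156 ≡ 1200
1748^32 ≡ 1200^2 = 1440000 ≡ 86
1748^64 ≡ 86^2 = 7396 ≡ 1099
1748^128 ≡ 1099^2 = 1207801 ≡ 876
1748^256 ≡ 876^2 = 767376 ≡ 1241
378 = 256 + 64 + 32 + 16 + 8 + 2, so 1748^378 ≡ 1241·1099·86·1200·966·1459 ≡ 1983 (mod 2099)
378^2 = 142884 ≡ 152
378^4 ≡ 152^2 = 23104 ≡ 15
378^8 ≡ 15^2 = 225
378^16 ≡ 225^2 = 50625 ≡ 249
378^32 ≡ 249^2 = 62001 ≡ 1130
378^64 ≡ 1130^2 = 1276900 ≡ 708
378^128 ≡ 708^2 = 501264 ≡ 1702
378^256 ≡ 1702^2 = 2896804 ≡ 184
378^512 ≡ 184^2 = 33856 ≡ 272
378^1024 ≡ 272^2 = 73984 ≡ 519
1438 = 1024 + 256 + 128 + 16 + 8 + 4 + 2, so 378^1438 ≡ 519·184·1702·249·225·15·152 ≡ 1183 (mod 2099)
1983·1183 = 2345889 ≡ 1306 (mod 2099)
1306 ≡ 1306 (mod 2099), so the signature is genuine.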